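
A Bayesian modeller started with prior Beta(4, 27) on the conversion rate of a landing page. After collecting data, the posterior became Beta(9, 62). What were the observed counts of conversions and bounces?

Under Beta–binomial conjugacy the posterior parameters are (α+s, β+f).
Match parameters: s=9−4=5, f=62−27=35.

5 conversions and 35 bounces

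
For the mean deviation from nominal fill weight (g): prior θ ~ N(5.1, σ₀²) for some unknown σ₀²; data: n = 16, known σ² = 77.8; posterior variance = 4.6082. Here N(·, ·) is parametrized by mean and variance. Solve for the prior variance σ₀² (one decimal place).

σ₀² = 88.1

Posterior precision equals prior precision plus data precision: 1/σ_n² = 1/σ₀² + n/σ².
So 1/σ₀² = 1/4.6082 − 16/77.8 = 0.217004 − 0.205656 = 0.011348.
Hence σ₀² = 1/0.011348 ≈ 88.1.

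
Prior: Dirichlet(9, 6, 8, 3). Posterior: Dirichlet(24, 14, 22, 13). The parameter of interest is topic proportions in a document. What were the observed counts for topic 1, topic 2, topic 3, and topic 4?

For a Dirichlet(α) prior with multinomial counts c, the posterior is Dirichlet(α + c) componentwise.
Counts are posterior − prior componentwise: 24−9=15, 14−6=8, 22−8=14, 13−3=10.

counts (15, 8, 14, 10)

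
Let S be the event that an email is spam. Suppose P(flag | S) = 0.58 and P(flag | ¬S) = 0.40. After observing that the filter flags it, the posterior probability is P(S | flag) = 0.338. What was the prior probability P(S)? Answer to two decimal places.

Bayes' rule in odds form gives O(S|E) = O(S)·[P(E|S)/P(E|¬S)], hence O(S) = O(S|E)/LR.
Posterior odds = 0.338/(1−0.338) = 0.5106. LR = 0.58/0.40 = 1.4500.
Prior odds = 0.5106/1.4500 = 0.3521, so P(S) = 0.3521/(1+0.3521) ≈ 0.26.

P(S) = 0.26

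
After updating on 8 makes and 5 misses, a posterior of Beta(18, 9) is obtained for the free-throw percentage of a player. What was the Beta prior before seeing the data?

Beta(10, 4)

Beta is conjugate to the binomial likelihood: posterior = Beta(α+s, β+f).
So α = 18 − 8 = 10 and β = 9 − 5 = 4.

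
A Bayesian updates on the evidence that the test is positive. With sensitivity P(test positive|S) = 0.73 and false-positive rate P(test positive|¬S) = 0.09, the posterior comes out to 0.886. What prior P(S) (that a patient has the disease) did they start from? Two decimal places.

Bayes' rule in odds form gives O(S|E) = O(S)·[P(E|S)/P(E|¬S)], hence O(S) = O(S|E)/LR.
Posterior odds = 0.886/(1−0.886) = 7.7719. LR = 0.73/0.09 = 8.1111.
Prior odds = 7.7719/8.1111 = 0.9582, so P(S) = 0.9582/(1+0.9582) ≈ 0.49.

P(S) = 0.49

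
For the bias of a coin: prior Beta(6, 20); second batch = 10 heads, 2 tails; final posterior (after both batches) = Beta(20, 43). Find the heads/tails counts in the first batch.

4 heads and 21 tails

Because Beta–binomial updating is additive in the counts, the combined data contributed (α_post−α_prior, β_post−β_prior) successes and failures.
Total across both batches: 20−6=14 heads, 43−20=23 tails.
Subtract the second batch: 14−10=4 heads and 23−2=21 tails.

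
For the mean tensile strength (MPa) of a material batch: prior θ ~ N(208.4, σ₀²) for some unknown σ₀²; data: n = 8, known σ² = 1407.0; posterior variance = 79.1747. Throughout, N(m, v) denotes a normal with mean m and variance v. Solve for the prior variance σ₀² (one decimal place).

σ₀² = 144.0

Posterior precision equals prior precision plus data precision: 1/σ_n² = 1/σ₀² + n/σ².
So 1/σ₀² = 1/79.1747 − 8/1407.0 = 0.012630 − 0.005686 = 0.006944.
Hence σ₀² = 1/0.006944 ≈ 144.0.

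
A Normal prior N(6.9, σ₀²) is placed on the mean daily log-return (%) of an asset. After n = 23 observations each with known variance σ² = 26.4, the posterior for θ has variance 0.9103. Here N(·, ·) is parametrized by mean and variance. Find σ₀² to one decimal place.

σ₀² = 4.4

For the Normal–Normal model with known σ², precisions add: τ_n = τ₀ + n/σ².
So 1/σ₀² = 1/0.9103 − 23/26.4 = 1.098539 − 0.871212 = 0.227327.
Hence σ₀² = 1/0.227327 ≈ 4.4.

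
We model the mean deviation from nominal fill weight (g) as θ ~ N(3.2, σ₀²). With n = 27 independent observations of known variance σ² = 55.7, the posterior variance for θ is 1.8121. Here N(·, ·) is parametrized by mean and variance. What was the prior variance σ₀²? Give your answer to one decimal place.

For the Normal–Normal model with known σ², precisions add: τ_n = τ₀ + n/σ².
So 1/σ₀² = 1/1.8121 − 27/55.7 = 0.551846 − 0.484740 = 0.067106.
Hence σ₀² = 1/0.067106 ≈ 14.9.

σ₀² = 14.9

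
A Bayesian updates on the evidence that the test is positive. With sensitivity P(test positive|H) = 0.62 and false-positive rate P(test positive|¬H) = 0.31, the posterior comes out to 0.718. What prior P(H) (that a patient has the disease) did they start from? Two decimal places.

P(H) = 0.56

In odds form, posterior odds = prior odds × likelihood ratio, so prior odds = posterior odds ÷ LR.
Posterior odds = 0.718/(1−0.718) = 2.5461. LR = 0.62/0.31 = 2.0000.
Prior odds = 2.5461/2.0000 = 1.2731, so P(H) = 1.2731/(1+1.2731) ≈ 0.56.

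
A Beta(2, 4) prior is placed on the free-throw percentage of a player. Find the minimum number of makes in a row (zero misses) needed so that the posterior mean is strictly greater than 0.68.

k = 7

After k makes and 0 misses the posterior is Beta(2+k, 4), with mean (2+k)/(2+4+k).
Set (2+k)/(6+k) > 0.68 and solve: k > (0.68·6 − 2)/(1 − 0.68) = 6.500.
The smallest integer exceeding 6.500 is 7, and checking k=7: (9)/(13) = 0.6923 > 0.68.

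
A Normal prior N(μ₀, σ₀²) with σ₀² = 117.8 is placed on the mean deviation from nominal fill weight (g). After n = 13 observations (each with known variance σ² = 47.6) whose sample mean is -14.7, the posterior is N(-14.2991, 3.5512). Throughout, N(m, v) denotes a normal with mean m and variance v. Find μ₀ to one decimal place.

μ₀ = -1.4

With known observation variance, the Normal–Normal posterior has precision τ_n = τ₀ + n/σ² and mean μ_n = (τ₀μ₀ + (n/σ²)x̄)/τ_n.
Here τ₀ = 1/117.8 = 0.008489 and τ_data = 13/47.6 = 0.273109, so τ_n = 0.281598.
Rearranging for μ₀: μ₀ = (μ_n·τ_n − τ_data·x̄)/τ₀ = (-14.2991·0.281598 − 0.273109·-14.7) / 0.008489 = -0.011896/0.008489 ≈ -1.4.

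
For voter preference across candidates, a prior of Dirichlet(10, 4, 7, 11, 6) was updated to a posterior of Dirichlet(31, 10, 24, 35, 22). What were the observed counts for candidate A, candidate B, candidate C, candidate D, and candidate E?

For a Dirichlet(α) prior with multinomial counts c, the posterior is Dirichlet(α + c) componentwise.
Counts are posterior − prior componentwise: 31−10=21, 10−4=6, 24−7=17, 35−11=24, 22−6=16.

counts (21, 6, 17, 24, 16)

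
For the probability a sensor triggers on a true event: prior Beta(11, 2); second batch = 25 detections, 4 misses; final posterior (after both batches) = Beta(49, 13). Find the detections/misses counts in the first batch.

Because Beta–binomial updating is additive in the counts, the combined data contributed (α_post−α_prior, β_post−β_prior) successes and failures.
Total across both batches: 49−11=38 detections, 13−2=11 misses.
Subtract the second batch: 38−25=13 detections and 11−4=7 misses.

13 detections and 7 misses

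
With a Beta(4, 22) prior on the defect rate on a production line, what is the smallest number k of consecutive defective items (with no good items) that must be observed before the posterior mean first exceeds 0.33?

After k defective items and 0 good items the posterior is Beta(4+k, 22), with mean (4+k)/(4+22+k).
Set (4+k)/(26+k) > 0.33 and solve: k > (0.33·26 − 4)/(1 − 0.33) = 6.836.
The smallest integer exceeding 6.836 is 7, and checking k=7: (11)/(33) = 0.3333 > 0.33.

k = 7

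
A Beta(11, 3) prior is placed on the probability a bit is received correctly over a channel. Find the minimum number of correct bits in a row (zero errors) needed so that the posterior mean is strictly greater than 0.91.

k = 20

After k correct bits and 0 errors the posterior is Beta(11+k, 3), with mean (11+k)/(11+3+k).
Set (11+k)/(14+k) > 0.91 and solve: k > (0.91·14 − 11)/(1 − 0.91) = 19.333.
The smallest integer exceeding 19.333 is 20, and checking k=20: (31)/(34) = 0.9118 > 0.91.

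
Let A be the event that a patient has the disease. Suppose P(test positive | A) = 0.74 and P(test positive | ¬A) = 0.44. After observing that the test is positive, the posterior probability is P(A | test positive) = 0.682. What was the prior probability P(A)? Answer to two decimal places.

Bayes' rule in odds form gives O(A|E) = O(A)·[P(E|A)/P(E|¬A)], hence O(A) = O(A|E)/LR.
Posterior odds = 0.682/(1−0.682) = 2.1447. LR = 0.74/0.44 = 1.6818.
Prior odds = 2.1447/1.6818 = 1.2752, so P(A) = 1.2752/(1+1.2752) ≈ 0.56.

P(A) = 0.56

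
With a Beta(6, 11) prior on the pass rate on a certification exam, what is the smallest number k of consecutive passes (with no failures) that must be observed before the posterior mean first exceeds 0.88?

k = 75

After k passes and 0 failures the posterior is Beta(6+k, 11), with mean (6+k)/(6+11+k).
Set (6+k)/(17+k) > 0.88 and solve: k > (0.88·17 − 6)/(1 − 0.88) = 74.667.
The smallest integer exceeding 74.667 is 75.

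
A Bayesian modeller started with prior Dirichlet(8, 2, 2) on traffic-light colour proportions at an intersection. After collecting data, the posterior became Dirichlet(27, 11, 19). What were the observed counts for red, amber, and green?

counts (19, 9, 17)

For a Dirichlet(α) prior with multinomial counts c, the posterior is Dirichlet(α + c) componentwise.
Counts are posterior − prior componentwise: 27−8=19, 11−2=9, 19−2=17.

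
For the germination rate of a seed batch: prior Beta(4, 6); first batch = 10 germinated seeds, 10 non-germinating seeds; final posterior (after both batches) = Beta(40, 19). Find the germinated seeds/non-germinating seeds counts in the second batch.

26 germinated seeds and 3 non-germinating seeds

Because Beta–binomial updating is additive in the counts, the combined data contributed (α_post−α_prior, β_post−β_prior) successes and failures.
Total across both batches: 40−4=36 germinated seeds, 19−6=13 non-germinating seeds.
Subtract the first batch: 36−10=26 germinated seeds and 13−10=3 non-germinating seeds.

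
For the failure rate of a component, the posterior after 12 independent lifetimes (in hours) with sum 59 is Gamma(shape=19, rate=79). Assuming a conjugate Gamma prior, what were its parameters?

Gamma(shape=7, rate=20)

Gamma–exponential conjugacy: posterior shape = α + n, posterior rate = β + Σtᵢ.
So α = 19 − 12 = 7 and β = 79 − 59 = 20.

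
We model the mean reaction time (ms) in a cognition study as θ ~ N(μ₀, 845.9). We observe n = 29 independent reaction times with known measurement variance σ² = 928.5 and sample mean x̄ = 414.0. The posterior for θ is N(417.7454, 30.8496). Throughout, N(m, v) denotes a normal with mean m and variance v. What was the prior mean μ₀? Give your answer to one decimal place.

μ₀ = 516.7

The posterior mean is a precision-weighted average: μ_n = (τ₀μ₀ + τ_data·x̄)/(τ₀+τ_data), with τ₀=1/σ₀² and τ_data=n/σ².
Here τ₀ = 1/845.9 = 0.001182 and τ_data = 29/928.5 = 0.031233, so τ_n = 0.032415.
Rearranging for μ₀: μ₀ = (μ_n·τ_n − τ_data·x̄)/τ₀ = (417.7454·0.032415 − 0.031233·414.0) / 0.001182 = 0.610755/0.001182 ≈ 516.7.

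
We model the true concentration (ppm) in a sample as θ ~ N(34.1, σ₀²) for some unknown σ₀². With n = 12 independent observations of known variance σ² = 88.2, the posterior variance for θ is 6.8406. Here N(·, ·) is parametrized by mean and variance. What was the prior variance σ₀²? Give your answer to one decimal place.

σ₀² = 98.7

Posterior precision equals prior precision plus data precision: 1/σ_n² = 1/σ₀² + n/σ².
So 1/σ₀² = 1/6.8406 − 12/88.2 = 0.146186 − 0.136054 = 0.010132.
Hence σ₀² = 1/0.010132 ≈ 98.7.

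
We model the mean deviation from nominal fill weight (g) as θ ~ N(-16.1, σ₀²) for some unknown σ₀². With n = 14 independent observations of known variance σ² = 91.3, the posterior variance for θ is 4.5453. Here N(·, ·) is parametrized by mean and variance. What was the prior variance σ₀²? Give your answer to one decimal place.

σ₀² = 15.0

For the Normal–Normal model with known σ², precisions add: τ_n = τ₀ + n/σ².
So 1/σ₀² = 1/4.5453 − 14/91.3 = 0.220007 − 0.153341 = 0.066666.
Hence σ₀² = 1/0.066666 ≈ 15.0.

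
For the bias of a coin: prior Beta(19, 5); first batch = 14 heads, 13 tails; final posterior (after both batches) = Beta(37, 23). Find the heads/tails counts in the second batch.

Because Beta–binomial updating is additive in the counts, the combined data contributed (α_post−α_prior, β_post−β_prior) successes and failures.
Total across both batches: 37−19=18 heads, 23−5=18 tails.
Subtract the first batch: 18−14=4 heads and 18−13=5 tails.

4 heads and 5 tails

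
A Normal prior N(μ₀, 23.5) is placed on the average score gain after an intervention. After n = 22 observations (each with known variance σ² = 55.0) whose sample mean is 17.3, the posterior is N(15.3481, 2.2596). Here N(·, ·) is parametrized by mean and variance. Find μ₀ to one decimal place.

The posterior mean is a precision-weighted average: μ_n = (τ₀μ₀ + τ_data·x̄)/(τ₀+τ_data), with τ₀=1/σ₀² and τ_data=n/σ².
Here τ₀ = 1/23.5 = 0.042553 and τ_data = 22/55.0 = 0.400000, so τ_n = 0.442553.
Rearranging for μ₀: μ₀ = (μ_n·τ_n − τ_data·x̄)/τ₀ = (15.3481·0.442553 − 0.400000·17.3) / 0.042553 = -0.127652/0.042553 ≈ -3.0.

μ₀ = -3.0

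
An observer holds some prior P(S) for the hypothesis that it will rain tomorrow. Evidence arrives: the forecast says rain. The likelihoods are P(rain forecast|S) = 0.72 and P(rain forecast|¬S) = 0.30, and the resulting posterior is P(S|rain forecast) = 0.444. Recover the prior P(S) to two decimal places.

In odds form, posterior odds = prior odds × likelihood ratio, so prior odds = posterior odds ÷ LR.
Posterior odds = 0.444/(1−0.444) = 0.7986. LR = 0.72/0.30 = 2.4000.
Prior odds = 0.7986/2.4000 = 0.3327, so P(S) = 0.3327/(1+0.3327) ≈ 0.25.

P(S) = 0.25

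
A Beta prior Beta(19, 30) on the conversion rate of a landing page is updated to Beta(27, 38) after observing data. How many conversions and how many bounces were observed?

8 conversions and 8 bounces

A Beta(α, β) prior with s successes and f failures in binomial data gives a Beta(α+s, β+f) posterior.
Match parameters: s=27−19=8, f=38−30=8.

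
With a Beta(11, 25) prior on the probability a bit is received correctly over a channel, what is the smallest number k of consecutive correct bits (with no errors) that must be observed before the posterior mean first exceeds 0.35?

k = 3

After k correct bits and 0 errors the posterior is Beta(11+k, 25), with mean (11+k)/(11+25+k).
Set (11+k)/(36+k) > 0.35 and solve: k > (0.35·36 − 11)/(1 − 0.35) = 2.462.
The smallest integer exceeding 2.462 is 3.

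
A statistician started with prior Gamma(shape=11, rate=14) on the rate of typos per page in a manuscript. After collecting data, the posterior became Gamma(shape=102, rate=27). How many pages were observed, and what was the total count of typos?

n = 13 pages with total 91 typos

Gamma–Poisson conjugacy: posterior shape = α + Σxᵢ, posterior rate = β + n.
Matching: Σxᵢ = 102 − 11 = 91 and n = 27 − 14 = 13.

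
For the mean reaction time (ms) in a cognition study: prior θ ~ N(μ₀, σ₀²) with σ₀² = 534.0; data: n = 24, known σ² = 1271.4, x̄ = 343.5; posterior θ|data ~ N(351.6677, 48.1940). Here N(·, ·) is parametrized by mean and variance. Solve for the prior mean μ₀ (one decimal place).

With known observation variance, the Normal–Normal posterior has precision τ_n = τ₀ + n/σ² and mean μ_n = (τ₀μ₀ + (n/σ²)x̄)/τ_n.
Here τ₀ = 1/534.0 = 0.001873 and τ_data = 24/1271.4 = 0.018877, so τ_n = 0.020750.
Rearranging for μ₀: μ₀ = (μ_n·τ_n − τ_data·x̄)/τ₀ = (351.6677·0.020750 − 0.018877·343.5) / 0.001873 = 0.812855/0.001873 ≈ 434.0.

μ₀ = 434.0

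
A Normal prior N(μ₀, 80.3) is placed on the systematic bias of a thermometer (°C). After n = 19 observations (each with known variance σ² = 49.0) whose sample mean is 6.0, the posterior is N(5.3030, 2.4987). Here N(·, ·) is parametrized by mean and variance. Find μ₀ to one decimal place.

With known observation variance, the Normal–Normal posterior has precision τ_n = τ₀ + n/σ² and mean μ_n = (τ₀μ₀ + (n/σ²)x̄)/τ_n.
Here τ₀ = 1/80.3 = 0.012453 and τ_data = 19/49.0 = 0.387755, so τ_n = 0.400208.
Rearranging for μ₀: μ₀ = (μ_n·τ_n − τ_data·x̄)/τ₀ = (5.3030·0.400208 − 0.387755·6.0) / 0.012453 = -0.204227/0.012453 ≈ -16.4.

μ₀ = -16.4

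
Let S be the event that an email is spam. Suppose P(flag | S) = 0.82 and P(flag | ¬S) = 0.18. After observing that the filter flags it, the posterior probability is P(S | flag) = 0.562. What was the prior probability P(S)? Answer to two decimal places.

P(S) = 0.22

In odds form, posterior odds = prior odds × likelihood ratio, so prior odds = posterior odds ÷ LR.
Posterior odds = 0.562/(1−0.562) = 1.2831. LR = 0.82/0.18 = 4.5556.
Prior odds = 1.2831/4.5556 = 0.2817, so P(S) = 0.2817/(1+0.2817) ≈ 0.22.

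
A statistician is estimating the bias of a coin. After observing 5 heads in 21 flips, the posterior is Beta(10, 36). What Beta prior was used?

Under Beta–binomial conjugacy the posterior parameters are (a+s, b+f).
Subtract the data counts: 10−5=5, 36−16=20.

Beta(5, 20)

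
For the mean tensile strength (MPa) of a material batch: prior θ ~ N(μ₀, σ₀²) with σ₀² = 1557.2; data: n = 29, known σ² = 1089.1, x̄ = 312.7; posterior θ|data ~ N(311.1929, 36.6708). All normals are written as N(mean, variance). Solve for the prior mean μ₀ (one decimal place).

The posterior mean is a precision-weighted average: μ_n = (τ₀μ₀ + τ_data·x̄)/(τ₀+τ_data), with τ₀=1/σ₀² and τ_data=n/σ².
Here τ₀ = 1/1557.2 = 0.000642 and τ_data = 29/1089.1 = 0.026627, so τ_n = 0.027269.
Rearranging for μ₀: μ₀ = (μ_n·τ_n − τ_data·x̄)/τ₀ = (311.1929·0.027269 − 0.026627·312.7) / 0.000642 = 0.159656/0.000642 ≈ 248.7.

μ₀ = 248.7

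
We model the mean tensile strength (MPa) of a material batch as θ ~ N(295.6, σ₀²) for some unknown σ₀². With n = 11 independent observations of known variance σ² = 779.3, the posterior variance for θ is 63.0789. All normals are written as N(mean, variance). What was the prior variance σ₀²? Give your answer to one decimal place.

For the Normal–Normal model with known σ², precisions add: τ_n = τ₀ + n/σ².
So 1/σ₀² = 1/63.0789 − 11/779.3 = 0.015853 − 0.014115 = 0.001738.
Hence σ₀² = 1/0.001738 ≈ 575.4.

σ₀² = 575.4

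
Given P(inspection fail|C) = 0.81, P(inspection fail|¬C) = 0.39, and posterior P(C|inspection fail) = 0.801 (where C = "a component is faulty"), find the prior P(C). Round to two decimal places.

P(C) = 0.66

In odds form, posterior odds = prior odds × likelihood ratio, so prior odds = posterior odds ÷ LR.
Posterior odds = 0.801/(1−0.801) = 4.0251. LR = 0.81/0.39 = 2.0769.
Prior odds = 4.0251/2.0769 = 1.9380, so P(C) = 1.9380/(1+1.9380) ≈ 0.66.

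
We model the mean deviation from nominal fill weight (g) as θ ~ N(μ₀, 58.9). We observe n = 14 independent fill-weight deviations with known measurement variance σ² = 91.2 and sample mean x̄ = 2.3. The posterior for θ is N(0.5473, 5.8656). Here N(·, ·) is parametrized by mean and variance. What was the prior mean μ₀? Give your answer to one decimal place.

μ₀ = -15.3

With known observation variance, the Normal–Normal posterior has precision τ_n = τ₀ + n/σ² and mean μ_n = (τ₀μ₀ + (n/σ²)x̄)/τ_n.
Here τ₀ = 1/58.9 = 0.016978 and τ_data = 14/91.2 = 0.153509, so τ_n = 0.170487.
Rearranging for μ₀: μ₀ = (μ_n·τ_n − τ_data·x̄)/τ₀ = (0.5473·0.170487 − 0.153509·2.3) / 0.016978 = -0.259763/0.016978 ≈ -15.3.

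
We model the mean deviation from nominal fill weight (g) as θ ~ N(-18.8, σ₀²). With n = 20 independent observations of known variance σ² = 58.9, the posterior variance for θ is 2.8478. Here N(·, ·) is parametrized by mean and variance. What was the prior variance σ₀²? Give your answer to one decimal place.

σ₀² = 86.3

Posterior precision equals prior precision plus data precision: 1/σ_n² = 1/σ₀² + n/σ².
So 1/σ₀² = 1/2.8478 − 20/58.9 = 0.351148 − 0.339559 = 0.011589.
Hence σ₀² = 1/0.011589 ≈ 86.3.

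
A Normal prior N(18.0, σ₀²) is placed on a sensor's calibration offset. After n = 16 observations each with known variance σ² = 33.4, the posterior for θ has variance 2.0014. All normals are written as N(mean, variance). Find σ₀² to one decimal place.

Posterior precision equals prior precision plus data precision: 1/σ_n² = 1/σ₀² + n/σ².
So 1/σ₀² = 1/2.0014 − 16/33.4 = 0.499650 − 0.479042 = 0.020608.
Hence σ₀² = 1/0.020608 ≈ 48.5.

σ₀² = 48.5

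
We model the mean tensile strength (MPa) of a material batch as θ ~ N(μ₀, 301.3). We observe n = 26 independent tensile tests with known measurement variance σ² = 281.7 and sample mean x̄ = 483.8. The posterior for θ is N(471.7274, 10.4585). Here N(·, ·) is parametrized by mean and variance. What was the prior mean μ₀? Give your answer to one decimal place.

With known observation variance, the Normal–Normal posterior has precision τ_n = τ₀ + n/σ² and mean μ_n = (τ₀μ₀ + (n/σ²)x̄)/τ_n.
Here τ₀ = 1/301.3 = 0.003319 and τ_data = 26/281.7 = 0.092297, so τ_n = 0.095616.
Rearranging for μ₀: μ₀ = (μ_n·τ_n − τ_data·x̄)/τ₀ = (471.7274·0.095616 − 0.092297·483.8) / 0.003319 = 0.451398/0.003319 ≈ 136.0.

μ₀ = 136.0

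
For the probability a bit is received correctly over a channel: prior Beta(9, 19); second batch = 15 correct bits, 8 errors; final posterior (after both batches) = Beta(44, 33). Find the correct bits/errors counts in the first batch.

Because Beta–binomial updating is additive in the counts, the combined data contributed (α_post−α_prior, β_post−β_prior) successes and failures.
Total across both batches: 44−9=35 correct bits, 33−19=14 errors.
Subtract the second batch: 35−15=20 correct bits and 14−8=6 errors.

20 correct bits and 6 errors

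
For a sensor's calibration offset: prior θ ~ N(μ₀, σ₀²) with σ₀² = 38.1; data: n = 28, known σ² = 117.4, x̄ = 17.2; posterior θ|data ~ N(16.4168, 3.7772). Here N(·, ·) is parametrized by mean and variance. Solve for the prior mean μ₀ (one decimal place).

The posterior mean is a precision-weighted average: μ_n = (τ₀μ₀ + τ_data·x̄)/(τ₀+τ_data), with τ₀=1/σ₀² and τ_data=n/σ².
Here τ₀ = 1/38.1 = 0.026247 and τ_data = 28/117.4 = 0.238501, so τ_n = 0.264748.
Rearranging for μ₀: μ₀ = (μ_n·τ_n − τ_data·x̄)/τ₀ = (16.4168·0.264748 − 0.238501·17.2) / 0.026247 = 0.244098/0.026247 ≈ 9.3.

μ₀ = 9.3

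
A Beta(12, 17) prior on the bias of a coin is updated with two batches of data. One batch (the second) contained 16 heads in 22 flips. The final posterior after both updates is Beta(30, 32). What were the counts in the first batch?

Sequential conjugate updates are equivalent to a single update on the pooled data, so total successes = posterior α − prior α and total failures = posterior β − prior β.
Total across both batches: 30−12=18 heads, 32−17=15 tails.
Subtract the second batch: 18−16=2 heads and 15−6=9 tails.

2 heads and 9 tails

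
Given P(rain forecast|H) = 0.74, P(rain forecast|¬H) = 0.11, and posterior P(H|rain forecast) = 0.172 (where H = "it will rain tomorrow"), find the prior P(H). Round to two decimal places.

In odds form, posterior odds = prior odds × likelihood ratio, so prior odds = posterior odds ÷ LR.
Posterior odds = 0.172/(1−0.172) = 0.2077. LR = 0.74/0.11 = 6.7273.
Prior odds = 0.2077/6.7273 = 0.0309, so P(H) = 0.0309/(1+0.0309) ≈ 0.03.

P(H) = 0.03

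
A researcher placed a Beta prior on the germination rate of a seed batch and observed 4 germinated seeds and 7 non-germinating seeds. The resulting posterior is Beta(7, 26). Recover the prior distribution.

Beta(3, 19)

A Beta(a, b) prior with s successes and f failures in binomial data gives a Beta(a+s, b+f) posterior.
So a = 7 − 4 = 3 and b = 26 − 7 = 19.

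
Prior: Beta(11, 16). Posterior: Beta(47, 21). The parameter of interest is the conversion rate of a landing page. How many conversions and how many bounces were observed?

36 conversions and 5 bounces

Under Beta–binomial conjugacy the posterior parameters are (a+s, b+f).
So s = 47 − 11 = 36 and f = 21 − 16 = 5.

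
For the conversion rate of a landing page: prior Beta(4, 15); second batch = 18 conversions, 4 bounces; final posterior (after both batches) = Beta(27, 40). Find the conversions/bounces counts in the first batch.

Sequential conjugate updates are equivalent to a single update on the pooled data, so total successes = posterior α − prior α and total failures = posterior β − prior β.
Total across both batches: 27−4=23 conversions, 40−15=25 bounces.
Subtract the second batch: 23−18=5 conversions and 25−4=21 bounces.

5 conversions and 21 bounces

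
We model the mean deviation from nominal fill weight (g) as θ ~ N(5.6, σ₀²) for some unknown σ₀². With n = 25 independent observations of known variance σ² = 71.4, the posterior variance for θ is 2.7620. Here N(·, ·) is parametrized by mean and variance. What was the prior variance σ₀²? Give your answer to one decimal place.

σ₀² = 83.9

For the Normal–Normal model with known σ², precisions add: τ_n = τ₀ + n/σ².
So 1/σ₀² = 1/2.7620 − 25/71.4 = 0.362056 − 0.350140 = 0.011916.
Hence σ₀² = 1/0.011916 ≈ 83.9.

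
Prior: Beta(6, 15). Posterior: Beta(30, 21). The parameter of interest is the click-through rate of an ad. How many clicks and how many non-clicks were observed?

24 clicks and 6 non-clicks

Beta is conjugate to the binomial likelihood: posterior = Beta(α+s, β+f).
Match parameters: s=30−6=24, f=21−15=6.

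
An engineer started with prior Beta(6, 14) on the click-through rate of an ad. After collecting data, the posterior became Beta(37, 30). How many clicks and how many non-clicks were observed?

31 clicks and 16 non-clicks

Beta is conjugate to the binomial likelihood: posterior = Beta(a+s, b+f).
So s = 37 − 6 = 31 and f = 30 − 14 = 16.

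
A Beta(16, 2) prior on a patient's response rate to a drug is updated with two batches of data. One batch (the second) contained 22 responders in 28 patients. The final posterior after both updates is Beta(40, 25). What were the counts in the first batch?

2 responders and 17 non-responders

Because Beta–binomial updating is additive in the counts, the combined data contributed (α_post−α_prior, β_post−β_prior) successes and failures.
Total across both batches: 40−16=24 responders, 25−2=23 non-responders.
Subtract the second batch: 24−22=2 responders and 23−6=17 non-responders.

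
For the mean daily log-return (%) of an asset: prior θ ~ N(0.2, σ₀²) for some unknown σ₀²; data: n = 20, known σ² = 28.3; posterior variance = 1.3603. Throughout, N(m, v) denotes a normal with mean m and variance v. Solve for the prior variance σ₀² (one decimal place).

Posterior precision equals prior precision plus data precision: 1/σ_n² = 1/σ₀² + n/σ².
So 1/σ₀² = 1/1.3603 − 20/28.3 = 0.735132 − 0.706714 = 0.028418.
Hence σ₀² = 1/0.028418 ≈ 35.2.

σ₀² = 35.2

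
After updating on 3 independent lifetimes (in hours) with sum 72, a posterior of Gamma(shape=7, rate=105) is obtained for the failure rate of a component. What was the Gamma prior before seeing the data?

For an exponential likelihood with a Gamma(α, β) prior on the rate, n observations with total T give posterior Gamma(α+n, β+T).
So α = 7 − 3 = 4 and β = 105 − 72 = 33.

Gamma(shape=4, rate=33)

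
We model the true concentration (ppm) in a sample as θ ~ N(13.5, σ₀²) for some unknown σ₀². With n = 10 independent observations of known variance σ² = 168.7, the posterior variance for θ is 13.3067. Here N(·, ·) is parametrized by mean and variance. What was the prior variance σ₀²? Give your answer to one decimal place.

σ₀² = 63.0

Posterior precision equals prior precision plus data precision: 1/σ_n² = 1/σ₀² + n/σ².
So 1/σ₀² = 1/13.3067 − 10/168.7 = 0.075150 − 0.059277 = 0.015873.
Hence σ₀² = 1/0.015873 ≈ 63.0.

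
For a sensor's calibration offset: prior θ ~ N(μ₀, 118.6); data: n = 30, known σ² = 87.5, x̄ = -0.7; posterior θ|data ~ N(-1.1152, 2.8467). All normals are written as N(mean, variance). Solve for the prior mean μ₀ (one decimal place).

The posterior mean is a precision-weighted average: μ_n = (τ₀μ₀ + τ_data·x̄)/(τ₀+τ_data), with τ₀=1/σ₀² and τ_data=n/σ².
Here τ₀ = 1/118.6 = 0.008432 and τ_data = 30/87.5 = 0.342857, so τ_n = 0.351289.
Rearranging for μ₀: μ₀ = (μ_n·τ_n − τ_data·x̄)/τ₀ = (-1.1152·0.351289 − 0.342857·-0.7) / 0.008432 = -0.151758/0.008432 ≈ -18.0.

μ₀ = -18.0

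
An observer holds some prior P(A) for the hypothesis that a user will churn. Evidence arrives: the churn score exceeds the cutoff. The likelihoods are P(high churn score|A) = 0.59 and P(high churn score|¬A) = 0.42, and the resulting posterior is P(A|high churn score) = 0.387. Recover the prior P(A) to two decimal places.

P(A) = 0.31

In odds form, posterior odds = prior odds × likelihood ratio, so prior odds = posterior odds ÷ LR.
Posterior odds = 0.387/(1−0.387) = 0.6313. LR = 0.59/0.42 = 1.4048.
Prior odds = 0.6313/1.4048 = 0.4494, so P(A) = 0.4494/(1+0.4494) ≈ 0.31.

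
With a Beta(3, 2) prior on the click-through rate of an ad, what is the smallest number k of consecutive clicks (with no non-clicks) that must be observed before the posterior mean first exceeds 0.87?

After k clicks and 0 non-clicks the posterior is Beta(3+k, 2), with mean (3+k)/(3+2+k).
Set (3+k)/(5+k) > 0.87 and solve: k > (0.87·5 − 3)/(1 − 0.87) = 10.385.
The smallest integer exceeding 10.385 is 11.

k = 11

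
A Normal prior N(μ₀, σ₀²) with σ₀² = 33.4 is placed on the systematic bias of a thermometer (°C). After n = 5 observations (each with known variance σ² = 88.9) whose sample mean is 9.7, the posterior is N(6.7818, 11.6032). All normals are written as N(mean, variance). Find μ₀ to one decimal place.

μ₀ = 1.3

With known observation variance, the Normal–Normal posterior has precision τ_n = τ₀ + n/σ² and mean μ_n = (τ₀μ₀ + (n/σ²)x̄)/τ_n.
Here τ₀ = 1/33.4 = 0.029940 and τ_data = 5/88.9 = 0.056243, so τ_n = 0.086183.
Rearranging for μ₀: μ₀ = (μ_n·τ_n − τ_data·x̄)/τ₀ = (6.7818·0.086183 − 0.056243·9.7) / 0.029940 = 0.038919/0.029940 ≈ 1.3.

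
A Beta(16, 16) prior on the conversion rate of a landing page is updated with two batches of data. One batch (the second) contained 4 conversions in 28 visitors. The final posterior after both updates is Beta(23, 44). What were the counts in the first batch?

Sequential conjugate updates are equivalent to a single update on the pooled data, so total successes = posterior α − prior α and total failures = posterior β − prior β.
Total across both batches: 23−16=7 conversions, 44−16=28 bounces.
Subtract the second batch: 7−4=3 conversions and 28−24=4 bounces.

3 conversions and 4 bounces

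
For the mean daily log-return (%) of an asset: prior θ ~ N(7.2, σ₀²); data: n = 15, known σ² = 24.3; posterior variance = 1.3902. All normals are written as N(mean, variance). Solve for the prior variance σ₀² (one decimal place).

σ₀² = 9.8

For the Normal–Normal model with known σ², precisions add: τ_n = τ₀ + n/σ².
So 1/σ₀² = 1/1.3902 − 15/24.3 = 0.719321 − 0.617284 = 0.102037.
Hence σ₀² = 1/0.102037 ≈ 9.8.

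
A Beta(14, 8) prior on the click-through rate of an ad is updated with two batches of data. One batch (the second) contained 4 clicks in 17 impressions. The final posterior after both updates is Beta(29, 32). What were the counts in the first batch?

11 clicks and 11 non-clicks

Sequential conjugate updates are equivalent to a single update on the pooled data, so total successes = posterior α − prior α and total failures = posterior β − prior β.
Total across both batches: 29−14=15 clicks, 32−8=24 non-clicks.
Subtract the second batch: 15−4=11 clicks and 24−13=11 non-clicks.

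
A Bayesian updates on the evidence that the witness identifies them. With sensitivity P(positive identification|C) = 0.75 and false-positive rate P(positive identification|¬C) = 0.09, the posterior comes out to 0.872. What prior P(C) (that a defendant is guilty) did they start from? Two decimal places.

Bayes' rule in odds form gives O(C|E) = O(C)·[P(E|C)/P(E|¬C)], hence O(C) = O(C|E)/LR.
Posterior odds = 0.872/(1−0.872) = 6.8125. LR = 0.75/0.09 = 8.3333.
Prior odds = 6.8125/8.3333 = 0.8175, so P(C) = 0.8175/(1+0.8175) ≈ 0.45.

P(C) = 0.45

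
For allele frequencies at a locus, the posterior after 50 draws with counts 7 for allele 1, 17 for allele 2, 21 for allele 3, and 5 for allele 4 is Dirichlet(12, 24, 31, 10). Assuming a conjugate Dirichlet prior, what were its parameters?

Dirichlet(5, 7, 10, 5)

For a Dirichlet(α) prior with multinomial counts c, the posterior is Dirichlet(α + c) componentwise.
Subtract each count from the matching posterior parameter: 12−7=5, 24−17=7, 31−21=10, 10−5=5.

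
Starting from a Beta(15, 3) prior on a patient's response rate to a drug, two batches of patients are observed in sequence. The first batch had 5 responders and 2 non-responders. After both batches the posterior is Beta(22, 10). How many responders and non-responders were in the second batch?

2 responders and 5 non-responders

Sequential conjugate updates are equivalent to a single update on the pooled data, so total successes = posterior α − prior α and total failures = posterior β − prior β.
Total across both batches: 22−15=7 responders, 10−3=7 non-responders.
Subtract the first batch: 7−5=2 responders and 7−2=5 non-responders.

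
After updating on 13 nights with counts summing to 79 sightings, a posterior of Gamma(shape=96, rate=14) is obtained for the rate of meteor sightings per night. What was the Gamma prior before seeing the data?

A Gamma(α, β) prior (rate parametrization) on a Poisson rate with n observations summing to S gives posterior Gamma(α+S, β+n).
So α = 96 − 79 = 17 and β = 14 − 13 = 1.

Gamma(shape=17, rate=1)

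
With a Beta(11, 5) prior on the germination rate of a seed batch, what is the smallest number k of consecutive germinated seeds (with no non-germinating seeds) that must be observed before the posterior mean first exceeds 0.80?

k = 10

After k germinated seeds and 0 non-germinating seeds the posterior is Beta(11+k, 5), with mean (11+k)/(11+5+k).
Set (11+k)/(16+k) > 0.80 and solve: k > (0.80·16 − 11)/(1 − 0.80) = 9.000.
The smallest integer exceeding 9.000 is 10, and checking k=10: (21)/(26) = 0.8077 > 0.80.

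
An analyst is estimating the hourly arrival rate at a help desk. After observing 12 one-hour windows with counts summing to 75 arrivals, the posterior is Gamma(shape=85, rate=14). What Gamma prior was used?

Gamma(shape=10, rate=2)

A Gamma(α, β) prior (rate parametrization) on a Poisson rate with n observations summing to S gives posterior Gamma(α+S, β+n).
So α = 85 − 75 = 10 and β = 14 − 12 = 2.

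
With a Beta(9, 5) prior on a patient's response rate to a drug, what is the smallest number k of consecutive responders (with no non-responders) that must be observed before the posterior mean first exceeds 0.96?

After k responders and 0 non-responders the posterior is Beta(9+k, 5), with mean (9+k)/(9+5+k).
Set (9+k)/(14+k) > 0.96 and solve: k > (0.96·14 − 9)/(1 − 0.96) = 111.000.
The smallest integer exceeding 111.000 is 112, and checking k=112: (121)/(126) = 0.9603 > 0.96.

k = 112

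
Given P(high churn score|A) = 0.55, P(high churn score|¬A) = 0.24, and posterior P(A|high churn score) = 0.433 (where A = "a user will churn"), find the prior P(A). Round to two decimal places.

P(A) = 0.25

Bayes' rule in odds form gives O(A|E) = O(A)·[P(E|A)/P(E|¬A)], hence O(A) = O(A|E)/LR.
Posterior odds = 0.433/(1−0.433) = 0.7637. LR = 0.55/0.24 = 2.2917.
Prior odds = 0.7637/2.2917 = 0.3332, so P(A) = 0.3332/(1+0.3332) ≈ 0.25.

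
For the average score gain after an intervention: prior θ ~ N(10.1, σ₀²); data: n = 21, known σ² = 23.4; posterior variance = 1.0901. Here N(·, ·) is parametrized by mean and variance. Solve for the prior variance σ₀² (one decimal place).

σ₀² = 50.2

Posterior precision equals prior precision plus data precision: 1/σ_n² = 1/σ₀² + n/σ².
So 1/σ₀² = 1/1.0901 − 21/23.4 = 0.917347 − 0.897436 = 0.019911.
Hence σ₀² = 1/0.019911 ≈ 50.2.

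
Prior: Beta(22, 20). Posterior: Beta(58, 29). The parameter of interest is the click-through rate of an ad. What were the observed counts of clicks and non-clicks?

36 clicks and 9 non-clicks

Under Beta–binomial conjugacy the posterior parameters are (a+s, b+f).
So s = 58 − 22 = 36 and f = 29 − 20 = 9.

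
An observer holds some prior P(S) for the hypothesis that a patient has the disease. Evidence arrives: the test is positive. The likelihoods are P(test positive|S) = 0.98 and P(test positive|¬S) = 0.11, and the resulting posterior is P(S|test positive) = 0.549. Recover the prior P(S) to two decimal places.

P(S) = 0.12

In odds form, posterior odds = prior odds × likelihood ratio, so prior odds = posterior odds ÷ LR.
Posterior odds = 0.549/(1−0.549) = 1.2173. LR = 0.98/0.11 = 8.9091.
Prior odds = 1.2173/8.9091 = 0.1366, so P(S) = 0.1366/(1+0.1366) ≈ 0.12.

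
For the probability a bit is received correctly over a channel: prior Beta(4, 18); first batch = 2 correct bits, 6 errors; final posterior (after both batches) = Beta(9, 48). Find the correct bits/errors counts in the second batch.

3 correct bits and 24 errors

Sequential conjugate updates are equivalent to a single update on the pooled data, so total successes = posterior α − prior α and total failures = posterior β − prior β.
Total across both batches: 9−4=5 correct bits, 48−18=30 errors.
Subtract the first batch: 5−2=3 correct bits and 30−6=24 errors.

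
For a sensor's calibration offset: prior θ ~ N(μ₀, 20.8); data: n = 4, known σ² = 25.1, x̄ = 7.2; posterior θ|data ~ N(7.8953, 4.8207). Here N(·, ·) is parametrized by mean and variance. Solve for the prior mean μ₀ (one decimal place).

μ₀ = 10.2

The posterior mean is a precision-weighted average: μ_n = (τ₀μ₀ + τ_data·x̄)/(τ₀+τ_data), with τ₀=1/σ₀² and τ_data=n/σ².
Here τ₀ = 1/20.8 = 0.048077 and τ_data = 4/25.1 = 0.159363, so τ_n = 0.207440.
Rearranging for μ₀: μ₀ = (μ_n·τ_n − τ_data·x̄)/τ₀ = (7.8953·0.207440 − 0.159363·7.2) / 0.048077 = 0.490387/0.048077 ≈ 10.2.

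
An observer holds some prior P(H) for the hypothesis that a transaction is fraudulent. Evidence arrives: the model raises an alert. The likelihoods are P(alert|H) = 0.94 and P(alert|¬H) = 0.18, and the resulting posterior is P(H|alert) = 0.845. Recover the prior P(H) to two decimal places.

In odds form, posterior odds = prior odds × likelihood ratio, so prior odds = posterior odds ÷ LR.
Posterior odds = 0.845/(1−0.845) = 5.4516. LR = 0.94/0.18 = 5.2222.
Prior odds = 5.4516/5.2222 = 1.0439, so P(H) = 1.0439/(1+1.0439) ≈ 0.51.

P(H) = 0.51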